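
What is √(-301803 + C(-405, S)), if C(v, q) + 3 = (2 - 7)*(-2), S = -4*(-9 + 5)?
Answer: 38*I*√209 ≈ 549.36*I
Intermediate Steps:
S = 16 (S = -4*(-4) = 16)
C(v, q) = 7 (C(v, q) = -3 + (2 - 7)*(-2) = -3 - 5*(-2) = -3 + 10 = 7)
√(-301803 + C(-405, S)) = √(-301803 + 7) = √(-301796) = 38*I*√209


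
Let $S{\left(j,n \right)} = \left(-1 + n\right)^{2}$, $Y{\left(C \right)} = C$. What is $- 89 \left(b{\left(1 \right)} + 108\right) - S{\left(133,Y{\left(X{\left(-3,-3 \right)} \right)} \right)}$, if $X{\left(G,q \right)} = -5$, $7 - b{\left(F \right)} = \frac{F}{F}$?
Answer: $-10182$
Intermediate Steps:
$b{\left(F \right)} = 6$ ($b{\left(F \right)} = 7 - \frac{F}{F} = 7 - 1 = 6$)
$- 89 \left(b{\left(1 \right)} + 108\right) - S{\left(133,Y{\left(X{\left(-3,-3 \right)} \right)} \right)} = - 89 \left(6 + 108\right) - \left(-1 - 5\right)^{2} = \left(-89\right) 114 - \left(-6\right)^{2} = -10146 - 36 = -10182$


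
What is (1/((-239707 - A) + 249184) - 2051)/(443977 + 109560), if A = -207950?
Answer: -26231928/7079640547 ≈ -0.0037053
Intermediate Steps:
(1/((-239707 - A) + 249184) - 2051)/(443977 + 109560) = (1/((-239707 - 1*(-207950)) + 249184) - 2051)/(443977 + 109560) = (1/((-239707 + 207950) + 249184) - 2051)/553537 = (1/(-31757 + 249184) - 2051)*(1/553537) = (1/217427 - 2051)*(1/553537) = -445942776/217427*1/553537 = -26231928/7079640547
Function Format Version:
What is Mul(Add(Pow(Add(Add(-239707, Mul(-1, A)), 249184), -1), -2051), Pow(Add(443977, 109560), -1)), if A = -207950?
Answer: Rational(-26231928, 7079640547) ≈ -0.0037053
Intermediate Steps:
Mul(Add(Pow(Add(Add(-239707, Mul(-1, A)), 249184), -1), -2051), Pow(Add(443977, 109560), -1)) = Mul(Add(Pow(Add(Add(-239707, Mul(-1, -207950)), 249184), -1), -2051), Pow(Add(443977, 109560), -1)) = Mul(Add(Pow(Add(Add(-239707, 207950), 249184), -1), -2051), Pow(553537, -1)) = Mul(Add(Pow(Add(-31757, 249184), -1), -2051), Rational(1, 553537)) = Mul(Add(Pow(217427, -1), -2051), Rational(1, 553537)) = Mul(Add(Rational(1, 217427), -2051), Rational(1, 553537)) = Mul(Rational(-445942776, 217427), Rational(1, 553537)) = Rational(-26231928, 7079640547)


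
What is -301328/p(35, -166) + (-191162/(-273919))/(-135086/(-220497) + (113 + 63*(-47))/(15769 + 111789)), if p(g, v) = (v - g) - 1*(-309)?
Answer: -85615552263377702383/30698770854246129 ≈ -2788.9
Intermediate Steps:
p(g, v) = 309 + v - g (p(g, v) = (v - g) + 309 = 309 + v - g)
-301328/p(35, -166) + (-191162/(-273919))/(-135086/(-220497) + (113 + 63*(-47))/(15769 + 111789)) = -301328/(309 - 166 - 1*35) + (-191162/(-273919))/(-135086/(-220497) + (113 + 63*(-47))/(15769 + 111789)) = -301328/(309 - 166 - 35) + (-191162*(-1/273919))/(-135086*(-1/220497) + (113 - 2961)/127558) = -301328/108 + 191162/(273919*(135086/220497 - 2848*1/127558)) = -301328*1/108 + 191162/(273919*(135086/220497 - 1424/63779)) = -75332/27 + 191162/(273919*(8301662266/14063078163)) = -75332/27 + (191162/273919)*(14063078163/8301662266) = -75332/27 + 1344163073897703/1136991513120227 = -85615552263377702383/30698770854246129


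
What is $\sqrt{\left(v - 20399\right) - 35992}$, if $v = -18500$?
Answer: $i \sqrt{74891} \approx 273.66 i$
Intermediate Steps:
$\sqrt{\left(v - 20399\right) - 35992} = \sqrt{\left(-18500 - 20399\right) - 35992} = \sqrt{-38899 - 35992} = \sqrt{-74891} = i \sqrt{74891}$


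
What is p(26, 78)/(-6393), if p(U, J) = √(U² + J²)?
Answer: -26*√10/6393 ≈ -0.012861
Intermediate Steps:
p(U, J) = √(J² + U²)
p(26, 78)/(-6393) = √(78² + 26²)/(-6393) = √(6084 + 676)*(-1/6393) = √6760*(-1/6393) = (26*√10)*(-1/6393) = -26*√10/6393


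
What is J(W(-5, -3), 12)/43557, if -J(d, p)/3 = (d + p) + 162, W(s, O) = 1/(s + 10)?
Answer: -871/72595 ≈ -0.011998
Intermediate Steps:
W(s, O) = 1/(10 + s)
J(d, p) = -486 - 3*d - 3*p (J(d, p) = -3*((d + p) + 162) = -3*(162 + d + p) = -486 - 3*d - 3*p)
J(W(-5, -3), 12)/43557 = (-486 - 3/(10 - 5) - 3*12)/43557 = (-486 - 3/5 - 36)*(1/43557) = (-486 - 3*⅕ - 36)*(1/43557) = (-486 - ⅗ - 36)*(1/43557) = -2613/5*1/43557 = -871/72595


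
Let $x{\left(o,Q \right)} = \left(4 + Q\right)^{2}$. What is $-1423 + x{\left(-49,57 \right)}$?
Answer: $2298$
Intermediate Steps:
$-1423 + x{\left(-49,57 \right)} = -1423 + \left(4 + 57\right)^{2} = -1423 + 61^{2} = -1423 + 3721 = 2298$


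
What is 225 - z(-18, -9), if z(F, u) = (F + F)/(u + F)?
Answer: 671/3 ≈ 223.67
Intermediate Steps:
z(F, u) = 2*F/(F + u) (z(F, u) = (2*F)/(F + u) = 2*F/(F + u))
225 - z(-18, -9) = 225 - 2*(-18)/(-18 - 9) = 225 - 2*(-18)/(-27) = 225 - 2*(-18)*(-1)/27 = 225 - 1*4/3 = 225 - 4/3 = 671/3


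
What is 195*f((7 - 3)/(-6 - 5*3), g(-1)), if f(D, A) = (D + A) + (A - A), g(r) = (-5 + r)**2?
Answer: 48880/7 ≈ 6982.9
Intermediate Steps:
f(D, A) = A + D (f(D, A) = (A + D) + 0 = A + D)
195*f((7 - 3)/(-6 - 5*3), g(-1)) = 195*((-5 - 1)**2 + (7 - 3)/(-6 - 5*3)) = 195*((-6)**2 + 4/(-6 - 15)) = 195*(36 + 4/(-21)) = 195*(36 + 4*(-1/21)) = 195*(36 - 4/21) = 195*(752/21) = 48880/7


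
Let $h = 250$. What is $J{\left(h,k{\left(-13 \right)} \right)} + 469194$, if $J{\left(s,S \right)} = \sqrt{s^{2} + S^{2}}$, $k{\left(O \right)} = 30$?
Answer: $469194 + 10 \sqrt{634} \approx 4.6945 \cdot 10^{5}$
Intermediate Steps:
$J{\left(s,S \right)} = \sqrt{S^{2} + s^{2}}$
$J{\left(h,k{\left(-13 \right)} \right)} + 469194 = \sqrt{30^{2} + 250^{2}} + 469194 = \sqrt{900 + 62500} + 469194 = \sqrt{63400} + 469194 = 10 \sqrt{634} + 469194 = 469194 + 10 \sqrt{634}$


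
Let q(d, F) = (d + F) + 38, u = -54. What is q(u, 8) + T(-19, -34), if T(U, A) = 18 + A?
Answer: -24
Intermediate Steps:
q(d, F) = 38 + F + d (q(d, F) = (F + d) + 38 = 38 + F + d)
q(u, 8) + T(-19, -34) = (38 + 8 - 54) + (18 - 34) = -8 - 16 = -24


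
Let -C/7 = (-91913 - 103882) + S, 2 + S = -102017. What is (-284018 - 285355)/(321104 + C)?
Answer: -27113/114562 ≈ -0.23667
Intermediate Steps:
S = -102019 (S = -2 - 102017 = -102019)
C = 2084698 (C = -7*((-91913 - 103882) - 102019) = -7*(-195795 - 102019) = -7*(-297814) = 2084698)
(-284018 - 285355)/(321104 + C) = (-284018 - 285355)/(321104 + 2084698) = -569373/2405802 = -569373*1/2405802 = -27113/114562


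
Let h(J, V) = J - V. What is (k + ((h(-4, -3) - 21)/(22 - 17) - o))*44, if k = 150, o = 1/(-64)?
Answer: 512567/80 ≈ 6407.1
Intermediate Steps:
o = -1/64 ≈ -0.015625
(k + ((h(-4, -3) - 21)/(22 - 17) - o))*44 = (150 + (((-4 - 1*(-3)) - 21)/(22 - 17) - 1*(-1/64)))*44 = (150 + (((-4 + 3) - 21)/5 + 1/64))*44 = (150 + ((-1 - 21)*(⅕) + 1/64))*44 = (150 + (-22*⅕ + 1/64))*44 = (150 + (-22/5 + 1/64))*44 = (150 - 1403/320)*44 = (46597/320)*44 = 512567/80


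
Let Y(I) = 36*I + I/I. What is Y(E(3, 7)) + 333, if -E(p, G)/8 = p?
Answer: -530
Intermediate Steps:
E(p, G) = -8*p
Y(I) = 1 + 36*I (Y(I) = 36*I + 1 = 1 + 36*I)
Y(E(3, 7)) + 333 = (1 + 36*(-8*3)) + 333 = (1 + 36*(-24)) + 333 = (1 - 864) + 333 = -863 + 333 = -530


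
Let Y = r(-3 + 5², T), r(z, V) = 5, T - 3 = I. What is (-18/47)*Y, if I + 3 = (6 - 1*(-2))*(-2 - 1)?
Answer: -90/47 ≈ -1.9149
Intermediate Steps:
I = -27 (I = -3 + (6 - 1*(-2))*(-2 - 1) = -3 + (6 + 2)*(-3) = -3 + 8*(-3) = -3 - 24 = -27)
T = -24 (T = 3 - 27 = -24)
Y = 5
(-18/47)*Y = -18/47*5 = -90/47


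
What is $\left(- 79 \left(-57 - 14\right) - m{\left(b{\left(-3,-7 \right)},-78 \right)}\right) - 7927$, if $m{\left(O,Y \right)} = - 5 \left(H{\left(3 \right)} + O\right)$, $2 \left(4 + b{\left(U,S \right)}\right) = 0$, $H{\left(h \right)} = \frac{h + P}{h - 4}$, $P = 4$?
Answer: $-2373$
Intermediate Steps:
$H{\left(h \right)} = \frac{4 + h}{-4 + h}$ ($H{\left(h \right)} = \frac{h + 4}{h - 4} = \frac{4 + h}{-4 + h}$)
$b{\left(U,S \right)} = -4$ ($b{\left(U,S \right)} = -4 + \frac{1}{2} \cdot 0 = -4 + 0 = -4$)
$m{\left(O,Y \right)} = 35 - 5 O$ ($m{\left(O,Y \right)} = - 5 \left(\frac{4 + 3}{-4 + 3} + O\right) = - 5 \left(\frac{1}{-1} \cdot 7 + O\right) = - 5 \left(\left(-1\right) 7 + O\right) = - 5 \left(-7 + O\right) = 35 - 5 O$)
$\left(- 79 \left(-57 - 14\right) - m{\left(b{\left(-3,-7 \right)},-78 \right)}\right) - 7927 = \left(- 79 \left(-57 - 14\right) - \left(35 - -20\right)\right) - 7927 = \left(\left(-79\right) \left(-71\right) - \left(35 + 20\right)\right) - 7927 = \left(5609 - 55\right) - 7927 = 5554 - 7927 = -2373$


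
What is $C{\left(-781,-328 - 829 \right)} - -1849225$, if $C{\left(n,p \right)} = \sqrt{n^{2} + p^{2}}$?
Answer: $1849225 + \sqrt{1948610} \approx 1.8506 \cdot 10^{6}$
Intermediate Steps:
$C{\left(-781,-328 - 829 \right)} - -1849225 = \sqrt{\left(-781\right)^{2} + \left(-328 - 829\right)^{2}} - -1849225 = \sqrt{609961 + \left(-328 - 829\right)^{2}} + 1849225 = \sqrt{609961 + \left(-1157\right)^{2}} + 1849225 = \sqrt{609961 + 1338649} + 1849225 = \sqrt{1948610} + 1849225 = 1849225 + \sqrt{1948610}$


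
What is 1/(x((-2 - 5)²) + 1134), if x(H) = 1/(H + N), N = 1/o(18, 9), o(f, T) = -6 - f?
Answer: 1175/1332474 ≈ 0.00088182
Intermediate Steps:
N = -1/24 (N = 1/(-6 - 1*18) = 1/(-6 - 18) = 1/(-24) = -1/24 ≈ -0.041667)
x(H) = 1/(-1/24 + H) (x(H) = 1/(H - 1/24) = 1/(-1/24 + H))
1/(x((-2 - 5)²) + 1134) = 1/(24/(-1 + 24*(-2 - 5)²) + 1134) = 1/(24/(-1 + 24*(-7)²) + 1134) = 1/(24/(-1 + 24*49) + 1134) = 1/(24/(-1 + 1176) + 1134) = 1/(24/1175 + 1134) = 1/(1332474/1175) = 1175/1332474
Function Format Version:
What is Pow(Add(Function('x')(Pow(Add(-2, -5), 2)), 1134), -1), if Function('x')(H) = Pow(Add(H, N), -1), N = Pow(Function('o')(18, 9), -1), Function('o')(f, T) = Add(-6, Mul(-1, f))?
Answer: Rational(1175, 1332474) ≈ 0.00088182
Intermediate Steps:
N = Rational(-1, 24) (N = Pow(Add(-6, Mul(-1, 18)), -1) = Pow(Add(-6, -18), -1) = Pow(-24, -1) = Rational(-1, 24) ≈ -0.041667)
Function('x')(H) = Pow(Add(Rational(-1, 24), H), -1) (Function('x')(H) = Pow(Add(H, Rational(-1, 24)), -1) = Pow(Add(Rational(-1, 24), H), -1))
Pow(Add(Function('x')(Pow(Add(-2, -5), 2)), 1134), -1) = Pow(Add(Mul(24, Pow(Add(-1, Mul(24, Pow(Add(-2, -5), 2))), -1)), 1134), -1) = Pow(Add(Mul(24, Pow(Add(-1, Mul(24, Pow(-7, 2))), -1)), 1134), -1) = Pow(Add(Mul(24, Pow(Add(-1, Mul(24, 49)), -1)), 1134), -1) = Pow(Add(Mul(24, Pow(Add(-1, 1176), -1)), 1134), -1) = Pow(Add(Mul(24, Pow(1175, -1)), 1134), -1) = Pow(Add(Mul(24, Rational(1, 1175)), 1134), -1) = Pow(Add(Rational(24, 1175), 1134), -1) = Pow(Rational(1332474, 1175), -1) = Rational(1175, 1332474)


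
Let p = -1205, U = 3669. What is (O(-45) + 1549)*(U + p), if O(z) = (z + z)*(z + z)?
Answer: 23775136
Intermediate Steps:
O(z) = 4*z² (O(z) = (2*z)*(2*z) = 4*z²)
(O(-45) + 1549)*(U + p) = (4*(-45)² + 1549)*(3669 - 1205) = (4*2025 + 1549)*2464 = (8100 + 1549)*2464 = 9649*2464 = 23775136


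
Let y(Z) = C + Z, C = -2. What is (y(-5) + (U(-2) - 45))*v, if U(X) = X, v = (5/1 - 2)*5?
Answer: -810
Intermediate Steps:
v = 15 (v = (5*1 - 2)*5 = (5 - 2)*5 = 3*5 = 15)
y(Z) = -2 + Z
(y(-5) + (U(-2) - 45))*v = ((-2 - 5) + (-2 - 45))*15 = (-7 - 47)*15 = -54*15 = -810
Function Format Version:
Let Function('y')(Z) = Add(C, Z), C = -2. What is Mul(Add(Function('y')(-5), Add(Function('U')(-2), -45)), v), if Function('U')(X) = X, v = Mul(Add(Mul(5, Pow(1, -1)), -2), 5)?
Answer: -810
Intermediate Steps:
v = 15 (v = Mul(Add(Mul(5, 1), -2), 5) = Mul(Add(5, -2), 5) = Mul(3, 5) = 15)
Function('y')(Z) = Add(-2, Z)
Mul(Add(Function('y')(-5), Add(Function('U')(-2), -45)), v) = Mul(Add(Add(-2, -5), Add(-2, -45)), 15) = Mul(Add(-7, -47), 15) = Mul(-54, 15) = -810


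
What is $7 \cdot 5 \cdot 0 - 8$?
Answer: $-8$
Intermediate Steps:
$7 \cdot 5 \cdot 0 - 8 = 7 \cdot 0 - 8 = 0 - 8 = -8$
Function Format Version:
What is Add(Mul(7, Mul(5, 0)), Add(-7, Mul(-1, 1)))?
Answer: -8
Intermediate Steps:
Add(Mul(7, Mul(5, 0)), Add(-7, Mul(-1, 1))) = Add(Mul(7, 0), Add(-7, -1)) = Add(0, -8) = -8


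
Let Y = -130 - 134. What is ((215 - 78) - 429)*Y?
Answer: 77088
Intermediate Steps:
Y = -264
((215 - 78) - 429)*Y = ((215 - 78) - 429)*(-264) = (137 - 429)*(-264) = -292*(-264) = 77088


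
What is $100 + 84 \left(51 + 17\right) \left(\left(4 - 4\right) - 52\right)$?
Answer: $-296924$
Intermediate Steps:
$100 + 84 \left(51 + 17\right) \left(\left(4 - 4\right) - 52\right) = 100 + 84 \cdot 68 \left(\left(4 - 4\right) - 52\right) = 100 + 84 \cdot 68 \left(0 - 52\right) = 100 + 84 \cdot 68 \left(-52\right) = 100 + 84 \left(-3536\right) = 100 - 297024 = -296924$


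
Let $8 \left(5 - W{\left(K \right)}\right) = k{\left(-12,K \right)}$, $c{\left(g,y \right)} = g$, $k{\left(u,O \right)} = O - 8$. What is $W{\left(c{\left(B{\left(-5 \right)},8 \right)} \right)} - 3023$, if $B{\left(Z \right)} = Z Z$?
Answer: $- \frac{24161}{8} \approx -3020.1$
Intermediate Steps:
$k{\left(u,O \right)} = -8 + O$ ($k{\left(u,O \right)} = O - 8 = -8 + O$)
$B{\left(Z \right)} = Z^{2}$
$W{\left(K \right)} = 6 - \frac{K}{8}$ ($W{\left(K \right)} = 5 - \frac{-8 + K}{8} = 5 - \left(-1 + \frac{K}{8}\right) = 6 - \frac{K}{8}$)
$W{\left(c{\left(B{\left(-5 \right)},8 \right)} \right)} - 3023 = \left(6 - \frac{\left(-5\right)^{2}}{8}\right) - 3023 = \left(6 - \frac{25}{8}\right) - 3023 = \frac{23}{8} - 3023 = - \frac{24161}{8}$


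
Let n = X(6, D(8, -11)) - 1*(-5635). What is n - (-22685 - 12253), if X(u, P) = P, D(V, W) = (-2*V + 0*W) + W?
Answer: 40546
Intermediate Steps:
D(V, W) = W - 2*V (D(V, W) = (-2*V + 0) + W = -2*V + W = W - 2*V)
n = 5608 (n = (-11 - 2*8) - 1*(-5635) = (-11 - 16) + 5635 = -27 + 5635 = 5608)
n - (-22685 - 12253) = 5608 - (-22685 - 12253) = 5608 - 1*(-34938) = 5608 + 34938 = 40546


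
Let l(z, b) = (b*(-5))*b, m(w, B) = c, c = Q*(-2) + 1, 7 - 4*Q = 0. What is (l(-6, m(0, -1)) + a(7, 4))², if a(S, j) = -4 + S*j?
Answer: 841/16 ≈ 52.563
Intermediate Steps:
Q = 7/4 (Q = 7/4 - ¼*0 = 7/4 + 0 = 7/4 ≈ 1.7500)
c = -5/2 (c = (7/4)*(-2) + 1 = -7/2 + 1 = -5/2 ≈ -2.5000)
m(w, B) = -5/2
l(z, b) = -5*b² (l(z, b) = (-5*b)*b = -5*b²)
(l(-6, m(0, -1)) + a(7, 4))² = (-5*(-5/2)² + (-4 + 7*4))² = (-5*25/4 + (-4 + 28))² = (-125/4 + 24)² = (-29/4)² = 841/16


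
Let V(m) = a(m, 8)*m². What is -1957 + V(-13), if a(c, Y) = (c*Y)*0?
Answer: -1957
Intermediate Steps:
a(c, Y) = 0 (a(c, Y) = (Y*c)*0 = 0)
V(m) = 0 (V(m) = 0*m² = 0)
-1957 + V(-13) = -1957 + 0 = -1957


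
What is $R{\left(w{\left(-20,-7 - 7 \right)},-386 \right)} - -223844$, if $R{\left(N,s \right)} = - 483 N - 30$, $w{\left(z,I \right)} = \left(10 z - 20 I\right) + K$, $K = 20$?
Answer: $175514$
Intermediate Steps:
$w{\left(z,I \right)} = 20 - 20 I + 10 z$ ($w{\left(z,I \right)} = \left(10 z - 20 I\right) + 20 = \left(- 20 I + 10 z\right) + 20 = 20 - 20 I + 10 z$)
$R{\left(N,s \right)} = -30 - 483 N$
$R{\left(w{\left(-20,-7 - 7 \right)},-386 \right)} - -223844 = \left(-30 - 483 \left(20 - 20 \left(-7 - 7\right) + 10 \left(-20\right)\right)\right) - -223844 = \left(-30 - 483 \left(20 - -280 - 200\right)\right) + 223844 = \left(-30 - 483 \left(20 + 280 - 200\right)\right) + 223844 = \left(-30 - 48300\right) + 223844 = -48330 + 223844 = 175514$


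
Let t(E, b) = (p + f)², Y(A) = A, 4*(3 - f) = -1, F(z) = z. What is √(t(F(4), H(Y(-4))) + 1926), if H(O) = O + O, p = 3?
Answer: √31441/4 ≈ 44.329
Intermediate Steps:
f = 13/4 (f = 3 - ¼*(-1) = 3 + ¼ = 13/4 ≈ 3.2500)
H(O) = 2*O
t(E, b) = 625/16 (t(E, b) = (3 + 13/4)² = (25/4)² = 625/16)
√(t(F(4), H(Y(-4))) + 1926) = √(625/16 + 1926) = √(31441/16) = √31441/4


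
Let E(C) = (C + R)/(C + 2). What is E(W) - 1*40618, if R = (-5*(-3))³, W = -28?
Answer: -1059415/26 ≈ -40747.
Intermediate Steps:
R = 3375 (R = 15³ = 3375)
E(C) = (3375 + C)/(2 + C) (E(C) = (C + 3375)/(C + 2) = (3375 + C)/(2 + C))
E(W) - 1*40618 = (3375 - 28)/(2 - 28) - 1*40618 = 3347/(-26) - 40618 = -1/26*3347 - 40618 = -3347/26 - 40618 = -1059415/26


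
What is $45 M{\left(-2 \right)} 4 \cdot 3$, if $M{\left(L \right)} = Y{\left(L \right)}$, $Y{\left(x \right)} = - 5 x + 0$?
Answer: $5400$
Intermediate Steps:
$Y{\left(x \right)} = - 5 x$
$M{\left(L \right)} = - 5 L$
$45 M{\left(-2 \right)} 4 \cdot 3 = 45 \left(\left(-5\right) \left(-2\right)\right) 4 \cdot 3 = 45 \cdot 10 \cdot 12 = 450 \cdot 12 = 5400$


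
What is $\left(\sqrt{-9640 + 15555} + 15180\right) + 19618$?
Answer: $34798 + 13 \sqrt{35} \approx 34875.0$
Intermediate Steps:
$\left(\sqrt{-9640 + 15555} + 15180\right) + 19618 = \left(\sqrt{5915} + 15180\right) + 19618 = \left(13 \sqrt{35} + 15180\right) + 19618 = \left(15180 + 13 \sqrt{35}\right) + 19618 = 34798 + 13 \sqrt{35}$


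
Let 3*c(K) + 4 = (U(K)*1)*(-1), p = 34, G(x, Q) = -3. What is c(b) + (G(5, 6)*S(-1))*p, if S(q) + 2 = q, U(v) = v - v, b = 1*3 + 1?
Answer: 914/3 ≈ 304.67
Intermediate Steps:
b = 4 (b = 3 + 1 = 4)
U(v) = 0
S(q) = -2 + q
c(K) = -4/3 (c(K) = -4/3 + ((0*1)*(-1))/3 = -4/3 + (0*(-1))/3 = -4/3 + (⅓)*0 = -4/3 + 0 = -4/3)
c(b) + (G(5, 6)*S(-1))*p = -4/3 - 3*(-2 - 1)*34 = -4/3 - 3*(-3)*34 = -4/3 + 9*34 = -4/3 + 306 = 914/3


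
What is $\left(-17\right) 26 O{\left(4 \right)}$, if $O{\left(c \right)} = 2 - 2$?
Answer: $0$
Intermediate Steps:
$O{\left(c \right)} = 0$ ($O{\left(c \right)} = 2 - 2 = 0$)
$\left(-17\right) 26 O{\left(4 \right)} = \left(-17\right) 26 \cdot 0 = \left(-442\right) 0 = 0$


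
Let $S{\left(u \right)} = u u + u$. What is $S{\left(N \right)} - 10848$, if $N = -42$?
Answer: $-9126$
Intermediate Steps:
$S{\left(u \right)} = u + u^{2}$ ($S{\left(u \right)} = u^{2} + u = u + u^{2}$)
$S{\left(N \right)} - 10848 = - 42 \left(1 - 42\right) - 10848 = \left(-42\right) \left(-41\right) - 10848 = 1722 - 10848 = -9126$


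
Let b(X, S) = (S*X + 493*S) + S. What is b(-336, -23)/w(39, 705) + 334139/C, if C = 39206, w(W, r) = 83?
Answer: -114741067/3254098 ≈ -35.260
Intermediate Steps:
b(X, S) = 494*S + S*X (b(X, S) = (493*S + S*X) + S = 494*S + S*X)
b(-336, -23)/w(39, 705) + 334139/C = -23*(494 - 336)/83 + 334139/39206 = -23*158*(1/83) + 334139*(1/39206) = -3634*1/83 + 334139/39206 = -3634/83 + 334139/39206 = -114741067/3254098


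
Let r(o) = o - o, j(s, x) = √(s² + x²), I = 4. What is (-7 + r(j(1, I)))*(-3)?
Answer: 21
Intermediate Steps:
r(o) = 0
(-7 + r(j(1, I)))*(-3) = (-7 + 0)*(-3) = -7*(-3) = 21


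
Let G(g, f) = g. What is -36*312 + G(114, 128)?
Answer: -11118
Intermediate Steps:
-36*312 + G(114, 128) = -36*312 + 114 = -11232 + 114 = -11118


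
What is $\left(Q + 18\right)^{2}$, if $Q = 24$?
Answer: $1764$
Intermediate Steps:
$\left(Q + 18\right)^{2} = \left(24 + 18\right)^{2} = 42^{2} = 1764$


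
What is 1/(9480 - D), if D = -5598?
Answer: 1/15078 ≈ 6.6322e-5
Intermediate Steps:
1/(9480 - D) = 1/(9480 - 1*(-5598)) = 1/(9480 + 5598) = 1/15078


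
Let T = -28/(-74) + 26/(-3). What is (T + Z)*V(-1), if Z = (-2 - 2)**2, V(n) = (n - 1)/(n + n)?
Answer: 856/111 ≈ 7.7117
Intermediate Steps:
V(n) = (-1 + n)/(2*n) (V(n) = (-1 + n)/((2*n)) = (-1 + n)*(1/(2*n)) = (-1 + n)/(2*n))
Z = 16 (Z = (-4)**2 = 16)
T = -920/111 (T = -28*(-1/74) + 26*(-1/3) = 14/37 - 26/3 = -920/111 ≈ -8.2883)
(T + Z)*V(-1) = (-920/111 + 16)*((1/2)*(-1 - 1)/(-1)) = 856*((1/2)*(-1)*(-2))/111 = (856/111)*1 = 856/111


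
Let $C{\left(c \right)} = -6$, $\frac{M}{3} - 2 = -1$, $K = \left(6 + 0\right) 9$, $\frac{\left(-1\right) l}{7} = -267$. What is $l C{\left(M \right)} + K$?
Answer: $-11160$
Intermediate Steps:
$l = 1869$ ($l = \left(-7\right) \left(-267\right) = 1869$)
$K = 54$ ($K = 6 \cdot 9 = 54$)
$M = 3$ ($M = 6 + 3 \left(-1\right) = 6 - 3 = 3$)
$l C{\left(M \right)} + K = 1869 \left(-6\right) + 54 = -11214 + 54 = -11160$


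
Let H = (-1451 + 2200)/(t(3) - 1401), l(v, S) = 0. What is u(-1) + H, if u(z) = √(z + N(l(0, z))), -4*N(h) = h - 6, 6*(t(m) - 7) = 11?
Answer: -4494/8353 + √2/2 ≈ 0.16910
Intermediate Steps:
t(m) = 53/6 (t(m) = 7 + (⅙)*11 = 7 + 11/6 = 53/6)
N(h) = 3/2 - h/4 (N(h) = -(h - 6)/4 = -(-6 + h)/4 = 3/2 - h/4)
u(z) = √(3/2 + z) (u(z) = √(z + (3/2 - ¼*0)) = √(z + (3/2 + 0)) = √(z + 3/2) = √(3/2 + z))
H = -4494/8353 (H = (-1451 + 2200)/(53/6 - 1401) = 749/(-8353/6) = 749*(-6/8353) = -4494/8353 ≈ -0.53801)
u(-1) + H = √(6 + 4*(-1))/2 - 4494/8353 = √(6 - 4)/2 - 4494/8353 = √2/2 - 4494/8353 = -4494/8353 + √2/2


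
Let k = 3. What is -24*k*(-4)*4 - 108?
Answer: 1044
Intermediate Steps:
-24*k*(-4)*4 - 108 = -24*3*(-4)*4 - 108 = -(-288)*4 - 108 = -24*(-48) - 108 = 1152 - 108 = 1044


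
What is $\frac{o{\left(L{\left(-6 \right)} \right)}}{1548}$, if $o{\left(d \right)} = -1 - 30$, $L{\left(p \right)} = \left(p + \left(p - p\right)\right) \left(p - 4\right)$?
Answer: $- \frac{31}{1548} \approx -0.020026$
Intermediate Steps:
$L{\left(p \right)} = p \left(-4 + p\right)$ ($L{\left(p \right)} = \left(p + 0\right) \left(-4 + p\right) = p \left(-4 + p\right)$)
$o{\left(d \right)} = -31$ ($o{\left(d \right)} = -1 - 30 = -31$)
$\frac{o{\left(L{\left(-6 \right)} \right)}}{1548} = - \frac{31}{1548}$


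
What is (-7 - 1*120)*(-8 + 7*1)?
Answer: 127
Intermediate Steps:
(-7 - 1*120)*(-8 + 7*1) = (-7 - 120)*(-8 + 7) = -127*(-1) = 127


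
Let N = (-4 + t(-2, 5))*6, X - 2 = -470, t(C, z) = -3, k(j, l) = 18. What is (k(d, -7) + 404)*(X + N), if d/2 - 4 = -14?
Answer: -215220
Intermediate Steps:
d = -20 (d = 8 + 2*(-14) = 8 - 28 = -20)
X = -468 (X = 2 - 470 = -468)
N = -42 (N = (-4 - 3)*6 = -7*6 = -42)
(k(d, -7) + 404)*(X + N) = (18 + 404)*(-468 - 42) = 422*(-510) = -215220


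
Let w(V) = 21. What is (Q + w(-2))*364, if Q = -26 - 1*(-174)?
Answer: 61516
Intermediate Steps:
Q = 148 (Q = -26 + 174 = 148)
(Q + w(-2))*364 = (148 + 21)*364 = 169*364 = 61516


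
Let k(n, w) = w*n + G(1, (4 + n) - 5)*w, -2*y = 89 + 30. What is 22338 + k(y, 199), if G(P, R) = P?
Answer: 21393/2 ≈ 10697.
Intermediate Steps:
y = -119/2 (y = -(89 + 30)/2 = -½*119 = -119/2 ≈ -59.500)
k(n, w) = w + n*w (k(n, w) = w*n + 1*w = n*w + w = w + n*w)
22338 + k(y, 199) = 22338 + 199*(1 - 119/2) = 22338 + 199*(-117/2) = 22338 - 23283/2 = 21393/2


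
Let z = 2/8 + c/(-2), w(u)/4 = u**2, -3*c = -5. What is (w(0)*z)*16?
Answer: 0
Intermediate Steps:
c = 5/3 (c = -1/3*(-5) = 5/3 ≈ 1.6667)
w(u) = 4*u**2
z = -7/12 (z = 2/8 + (5/3)/(-2) = 2*(1/8) + (5/3)*(-1/2) = 1/4 - 5/6 = -7/12 ≈ -0.58333)
(w(0)*z)*16 = ((4*0**2)*(-7/12))*16 = ((4*0)*(-7/12))*16 = (0*(-7/12))*16 = 0*16 = 0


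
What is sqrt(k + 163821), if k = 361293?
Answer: 3*sqrt(58346) ≈ 724.65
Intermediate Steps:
sqrt(k + 163821) = sqrt(361293 + 163821) = sqrt(525114) = 3*sqrt(58346)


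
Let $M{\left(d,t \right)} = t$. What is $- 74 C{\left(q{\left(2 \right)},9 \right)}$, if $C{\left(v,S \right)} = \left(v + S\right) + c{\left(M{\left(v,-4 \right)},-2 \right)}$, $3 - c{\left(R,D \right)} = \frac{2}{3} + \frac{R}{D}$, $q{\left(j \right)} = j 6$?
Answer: $- \frac{4736}{3} \approx -1578.7$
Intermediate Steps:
$q{\left(j \right)} = 6 j$
$c{\left(R,D \right)} = \frac{7}{3} - \frac{R}{D}$ ($c{\left(R,D \right)} = 3 - \left(\frac{2}{3} + \frac{R}{D}\right) = \frac{7}{3} - \frac{R}{D}$)
$C{\left(v,S \right)} = \frac{1}{3} + S + v$ ($C{\left(v,S \right)} = \left(v + S\right) + \left(\frac{7}{3} - - \frac{4}{-2}\right) = \left(S + v\right) + \left(\frac{7}{3} - \left(-4\right) \left(- \frac{1}{2}\right)\right) = \left(S + v\right) + \left(\frac{7}{3} - 2\right) = \left(S + v\right) + \frac{1}{3} = \frac{1}{3} + S + v$)
$- 74 C{\left(q{\left(2 \right)},9 \right)} = - 74 \left(\frac{1}{3} + 9 + 6 \cdot 2\right) = - 74 \left(\frac{1}{3} + 9 + 12\right) = \left(-74\right) \frac{64}{3} = - \frac{4736}{3}$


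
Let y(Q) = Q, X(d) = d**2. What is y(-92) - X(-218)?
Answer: -47616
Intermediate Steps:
y(-92) - X(-218) = -92 - 1*(-218)**2 = -92 - 1*47524 = -92 - 47524 = -47616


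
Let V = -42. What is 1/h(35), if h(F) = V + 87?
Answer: 1/45 ≈ 0.022222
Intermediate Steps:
h(F) = 45 (h(F) = -42 + 87 = 45)
1/h(35) = 1/45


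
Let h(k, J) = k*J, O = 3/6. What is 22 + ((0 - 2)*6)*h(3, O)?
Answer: 4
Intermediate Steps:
O = ½ (O = 3*(⅙) = ½ ≈ 0.50000)
h(k, J) = J*k
22 + ((0 - 2)*6)*h(3, O) = 22 + ((0 - 2)*6)*((½)*3) = 22 - 2*6*(3/2) = 22 - 12*3/2 = 22 - 18 = 4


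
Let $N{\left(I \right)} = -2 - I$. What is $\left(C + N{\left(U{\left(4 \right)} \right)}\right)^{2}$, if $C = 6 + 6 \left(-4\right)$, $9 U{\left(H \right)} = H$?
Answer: $\frac{33856}{81} \approx 417.98$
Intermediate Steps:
$U{\left(H \right)} = \frac{H}{9}$
$C = -18$ ($C = 6 - 24 = -18$)
$\left(C + N{\left(U{\left(4 \right)} \right)}\right)^{2} = \left(-18 - \left(2 + \frac{1}{9} \cdot 4\right)\right)^{2} = \left(-18 - \frac{22}{9}\right)^{2} = \left(- \frac{184}{9}\right)^{2} = \frac{33856}{81}$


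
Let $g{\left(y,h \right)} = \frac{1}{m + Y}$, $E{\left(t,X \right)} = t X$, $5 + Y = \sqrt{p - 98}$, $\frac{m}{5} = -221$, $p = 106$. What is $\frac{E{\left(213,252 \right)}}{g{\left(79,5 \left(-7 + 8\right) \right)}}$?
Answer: $-59580360 + 107352 \sqrt{2} \approx -5.9429 \cdot 10^{7}$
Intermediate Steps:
$m = -1105$ ($m = 5 \left(-221\right) = -1105$)
$Y = -5 + 2 \sqrt{2}$ ($Y = -5 + \sqrt{106 - 98} = -5 + \sqrt{8} = -5 + 2 \sqrt{2} \approx -2.1716$)
$E{\left(t,X \right)} = X t$
$g{\left(y,h \right)} = \frac{1}{-1110 + 2 \sqrt{2}}$ ($g{\left(y,h \right)} = \frac{1}{-1105 - \left(5 - 2 \sqrt{2}\right)} = \frac{1}{-1110 + 2 \sqrt{2}}$)
$\frac{E{\left(213,252 \right)}}{g{\left(79,5 \left(-7 + 8\right) \right)}} = \frac{252 \cdot 213}{- \frac{555}{616046} - \frac{\sqrt{2}}{616046}} = \frac{53676}{- \frac{555}{616046} - \frac{\sqrt{2}}{616046}}$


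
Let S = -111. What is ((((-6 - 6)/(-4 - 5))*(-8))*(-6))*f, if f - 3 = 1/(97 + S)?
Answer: 1312/7 ≈ 187.43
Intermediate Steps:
f = 41/14 (f = 3 + 1/(97 - 111) = 3 + 1/(-14) = 3 - 1/14 = 41/14 ≈ 2.9286)
((((-6 - 6)/(-4 - 5))*(-8))*(-6))*f = ((((-6 - 6)/(-4 - 5))*(-8))*(-6))*(41/14) = ((-12/(-9)*(-8))*(-6))*(41/14) = ((-12*(-⅑)*(-8))*(-6))*(41/14) = (((4/3)*(-8))*(-6))*(41/14) = -32/3*(-6)*(41/14) = 64*(41/14) = 1312/7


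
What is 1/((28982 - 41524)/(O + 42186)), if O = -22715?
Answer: -19471/12542 ≈ -1.5525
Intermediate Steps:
1/((28982 - 41524)/(O + 42186)) = 1/((28982 - 41524)/(-22715 + 42186)) = 1/(-12542/19471) = -19471/12542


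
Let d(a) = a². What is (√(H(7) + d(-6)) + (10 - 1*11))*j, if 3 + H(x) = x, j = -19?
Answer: 19 - 38*√10 ≈ -101.17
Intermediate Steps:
H(x) = -3 + x
(√(H(7) + d(-6)) + (10 - 1*11))*j = (√((-3 + 7) + (-6)²) + (10 - 1*11))*(-19) = (√(4 + 36) + (10 - 11))*(-19) = (√40 - 1)*(-19) = (2*√10 - 1)*(-19) = (-1 + 2*√10)*(-19) = 19 - 38*√10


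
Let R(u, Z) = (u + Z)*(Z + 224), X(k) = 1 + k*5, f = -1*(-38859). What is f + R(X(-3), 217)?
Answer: 128382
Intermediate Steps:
f = 38859
X(k) = 1 + 5*k
R(u, Z) = (224 + Z)*(Z + u) (R(u, Z) = (Z + u)*(224 + Z) = (224 + Z)*(Z + u))
f + R(X(-3), 217) = 38859 + (217² + 224*217 + 224*(1 + 5*(-3)) + 217*(1 + 5*(-3))) = 38859 + (47089 + 48608 + 224*(1 - 15) + 217*(1 - 15)) = 38859 + (47089 + 48608 + 224*(-14) + 217*(-14)) = 38859 + (47089 + 48608 - 3136 - 3038) = 38859 + 89523 = 128382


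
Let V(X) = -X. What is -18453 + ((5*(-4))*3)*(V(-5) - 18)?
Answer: -17673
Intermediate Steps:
-18453 + ((5*(-4))*3)*(V(-5) - 18) = -18453 + ((5*(-4))*3)*(-1*(-5) - 18) = -18453 + (-20*3)*(5 - 18) = -18453 - 60*(-13) = -18453 + 780 = -17673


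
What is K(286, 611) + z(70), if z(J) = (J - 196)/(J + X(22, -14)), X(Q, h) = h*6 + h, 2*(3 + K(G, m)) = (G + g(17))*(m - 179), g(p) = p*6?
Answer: 167619/2 ≈ 83810.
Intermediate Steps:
g(p) = 6*p
K(G, m) = -3 + (-179 + m)*(102 + G)/2 (K(G, m) = -3 + ((G + 6*17)*(m - 179))/2 = -3 + ((G + 102)*(-179 + m))/2 = -3 + ((102 + G)*(-179 + m))/2 = -3 + ((-179 + m)*(102 + G))/2 = -3 + (-179 + m)*(102 + G)/2)
X(Q, h) = 7*h (X(Q, h) = 6*h + h = 7*h)
z(J) = (-196 + J)/(-98 + J) (z(J) = (J - 196)/(J + 7*(-14)) = (-196 + J)/(J - 98) = (-196 + J)/(-98 + J))
K(286, 611) + z(70) = (-9132 + 51*611 - 179/2*286 + (½)*286*611) + (-196 + 70)/(-98 + 70) = (-9132 + 31161 - 25597 + 87373) - 126/(-28) = 83805 - 1/28*(-126) = 83805 + 9/2 = 167619/2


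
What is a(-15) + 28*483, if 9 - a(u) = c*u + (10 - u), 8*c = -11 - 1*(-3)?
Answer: 13493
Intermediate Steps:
c = -1 (c = (-11 - 1*(-3))/8 = (-11 + 3)/8 = (⅛)*(-8) = -1)
a(u) = -1 + 2*u (a(u) = 9 - (-u + (10 - u)) = 9 - (10 - 2*u) = 9 + (-10 + 2*u) = -1 + 2*u)
a(-15) + 28*483 = (-1 + 2*(-15)) + 28*483 = (-1 - 30) + 13524 = -31 + 13524 = 13493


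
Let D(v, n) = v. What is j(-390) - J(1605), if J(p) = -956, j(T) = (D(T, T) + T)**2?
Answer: 609356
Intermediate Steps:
j(T) = 4*T**2 (j(T) = (T + T)**2 = (2*T)**2 = 4*T**2)
j(-390) - J(1605) = 4*(-390)**2 - 1*(-956) = 4*152100 + 956 = 608400 + 956 = 609356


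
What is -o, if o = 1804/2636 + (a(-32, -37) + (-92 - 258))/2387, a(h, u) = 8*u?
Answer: -650823/1573033 ≈ -0.41374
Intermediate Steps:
o = 650823/1573033 (o = 1804/2636 + (8*(-37) + (-92 - 258))/2387 = 1804*(1/2636) + (-296 - 350)*(1/2387) = 451/659 - 646*1/2387 = 451/659 - 646/2387 = 650823/1573033 ≈ 0.41374)
-o = -1*650823/1573033 = -650823/1573033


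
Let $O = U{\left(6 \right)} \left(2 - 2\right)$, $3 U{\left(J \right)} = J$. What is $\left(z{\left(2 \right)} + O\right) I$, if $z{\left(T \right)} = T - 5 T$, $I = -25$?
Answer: $200$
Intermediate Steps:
$z{\left(T \right)} = - 4 T$
$U{\left(J \right)} = \frac{J}{3}$
$O = 0$ ($O = \frac{1}{3} \cdot 6 \left(2 - 2\right) = 2 \cdot 0 = 0$)
$\left(z{\left(2 \right)} + O\right) I = \left(\left(-4\right) 2 + 0\right) \left(-25\right) = \left(-8 + 0\right) \left(-25\right) = \left(-8\right) \left(-25\right) = 200$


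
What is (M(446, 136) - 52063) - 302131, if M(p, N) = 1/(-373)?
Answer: -132114363/373 ≈ -3.5419e+5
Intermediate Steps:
M(p, N) = -1/373
(M(446, 136) - 52063) - 302131 = (-1/373 - 52063) - 302131 = -19419500/373 - 302131 = -132114363/373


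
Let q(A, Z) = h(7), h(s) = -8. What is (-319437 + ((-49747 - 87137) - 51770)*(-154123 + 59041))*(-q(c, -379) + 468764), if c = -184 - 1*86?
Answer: 8408494709695452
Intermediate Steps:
c = -270 (c = -184 - 86 = -270)
q(A, Z) = -8
(-319437 + ((-49747 - 87137) - 51770)*(-154123 + 59041))*(-q(c, -379) + 468764) = (-319437 + ((-49747 - 87137) - 51770)*(-154123 + 59041))*(-1*(-8) + 468764) = (-319437 + (-136884 - 51770)*(-95082))*(8 + 468764) = (-319437 - 188654*(-95082))*468772 = (-319437 + 17937599628)*468772 = 17937280191*468772 = 8408494709695452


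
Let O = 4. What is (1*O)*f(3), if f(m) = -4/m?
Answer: -16/3 ≈ -5.3333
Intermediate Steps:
(1*O)*f(3) = (1*4)*(-4/3) = 4*(-4*⅓) = 4*(-4/3) = -16/3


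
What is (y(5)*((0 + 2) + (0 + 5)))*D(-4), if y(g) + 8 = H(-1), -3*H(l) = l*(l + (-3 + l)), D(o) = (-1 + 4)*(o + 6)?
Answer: -406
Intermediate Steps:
D(o) = 18 + 3*o (D(o) = 3*(6 + o) = 18 + 3*o)
H(l) = -l*(-3 + 2*l)/3 (H(l) = -l*(l + (-3 + l))/3 = -l*(-3 + 2*l)/3)
y(g) = -29/3 (y(g) = -8 + (⅓)*(-1)*(3 - 2*(-1)) = -8 + (⅓)*(-1)*(3 + 2) = -8 + (⅓)*(-1)*5 = -8 - 5/3 = -29/3)
(y(5)*((0 + 2) + (0 + 5)))*D(-4) = (-29*((0 + 2) + (0 + 5))/3)*(18 + 3*(-4)) = (-29*(2 + 5)/3)*(18 - 12) = -29/3*7*6 = -203/3*6 = -406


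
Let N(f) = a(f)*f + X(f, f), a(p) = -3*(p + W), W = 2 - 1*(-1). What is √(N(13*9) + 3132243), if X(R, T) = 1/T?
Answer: 2*√1175019274/39 ≈ 1757.9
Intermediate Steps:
W = 3 (W = 2 + 1 = 3)
a(p) = -9 - 3*p (a(p) = -3*(p + 3) = -3*(3 + p) = -9 - 3*p)
N(f) = 1/f + f*(-9 - 3*f) (N(f) = (-9 - 3*f)*f + 1/f = f*(-9 - 3*f) + 1/f = 1/f + f*(-9 - 3*f))
√(N(13*9) + 3132243) = √((1 - 3*(13*9)²*(3 + 13*9))/((13*9)) + 3132243) = √((1 - 3*117²*(3 + 117))/117 + 3132243) = √((1 - 3*13689*120)/117 + 3132243) = √((1 - 4928040)/117 + 3132243) = √((1/117)*(-4928039) + 3132243) = √(-4928039/117 + 3132243) = √(361544392/117) = 2*√1175019274/39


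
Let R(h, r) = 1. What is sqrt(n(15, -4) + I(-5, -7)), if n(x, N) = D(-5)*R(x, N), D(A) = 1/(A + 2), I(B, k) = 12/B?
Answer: I*sqrt(615)/15 ≈ 1.6533*I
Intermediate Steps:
D(A) = 1/(2 + A)
n(x, N) = -1/3 (n(x, N) = 1/(2 - 5) = 1/(-3) = -1/3*1 = -1/3)
sqrt(n(15, -4) + I(-5, -7)) = sqrt(-1/3 + 12/(-5)) = sqrt(-1/3 + 12*(-1/5)) = sqrt(-1/3 - 12/5) = sqrt(-41/15) = I*sqrt(615)/15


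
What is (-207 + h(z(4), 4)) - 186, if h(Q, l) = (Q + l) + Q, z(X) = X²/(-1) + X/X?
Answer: -419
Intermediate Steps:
z(X) = 1 - X² (z(X) = X²*(-1) + 1 = -X² + 1 = 1 - X²)
h(Q, l) = l + 2*Q
(-207 + h(z(4), 4)) - 186 = (-207 + (4 + 2*(1 - 1*4²))) - 186 = (-207 + (4 + 2*(1 - 1*16))) - 186 = (-207 + (4 + 2*(1 - 16))) - 186 = (-207 + (4 + 2*(-15))) - 186 = (-207 + (4 - 30)) - 186 = (-207 - 26) - 186 = -233 - 186 = -419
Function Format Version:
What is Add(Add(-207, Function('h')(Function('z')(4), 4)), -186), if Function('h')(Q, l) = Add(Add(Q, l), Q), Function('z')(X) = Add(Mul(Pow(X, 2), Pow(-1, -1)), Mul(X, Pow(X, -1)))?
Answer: -419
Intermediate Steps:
Function('z')(X) = Add(1, Mul(-1, Pow(X, 2))) (Function('z')(X) = Add(Mul(Pow(X, 2), -1), 1) = Add(Mul(-1, Pow(X, 2)), 1) = Add(1, Mul(-1, Pow(X, 2))))
Function('h')(Q, l) = Add(l, Mul(2, Q))
Add(Add(-207, Function('h')(Function('z')(4), 4)), -186) = Add(Add(-207, Add(4, Mul(2, Add(1, Mul(-1, Pow(4, 2)))))), -186) = Add(Add(-207, Add(4, Mul(2, Add(1, Mul(-1, 16))))), -186) = Add(Add(-207, Add(4, Mul(2, Add(1, -16)))), -186) = Add(Add(-207, Add(4, Mul(2, -15))), -186) = Add(Add(-207, Add(4, -30)), -186) = Add(Add(-207, -26), -186) = Add(-233, -186) = -419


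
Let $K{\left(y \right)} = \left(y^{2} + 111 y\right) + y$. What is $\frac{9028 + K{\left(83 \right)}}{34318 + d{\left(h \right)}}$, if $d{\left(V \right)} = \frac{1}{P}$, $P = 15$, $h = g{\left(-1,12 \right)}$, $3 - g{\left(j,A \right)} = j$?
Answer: $\frac{378195}{514771} \approx 0.73469$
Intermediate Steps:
$g{\left(j,A \right)} = 3 - j$
$h = 4$ ($h = 3 - -1 = 3 + 1 = 4$)
$K{\left(y \right)} = y^{2} + 112 y$
$d{\left(V \right)} = \frac{1}{15}$
$\frac{9028 + K{\left(83 \right)}}{34318 + d{\left(h \right)}} = \frac{9028 + 83 \left(112 + 83\right)}{34318 + \frac{1}{15}} = \frac{9028 + 83 \cdot 195}{\frac{514771}{15}} = \left(9028 + 16185\right) \frac{15}{514771} = 25213 \cdot \frac{15}{514771} = \frac{378195}{514771}$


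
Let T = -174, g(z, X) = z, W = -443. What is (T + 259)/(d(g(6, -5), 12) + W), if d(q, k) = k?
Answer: -85/431 ≈ -0.19722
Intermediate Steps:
(T + 259)/(d(g(6, -5), 12) + W) = (-174 + 259)/(12 - 443) = 85/(-431) = 85*(-1/431) = -85/431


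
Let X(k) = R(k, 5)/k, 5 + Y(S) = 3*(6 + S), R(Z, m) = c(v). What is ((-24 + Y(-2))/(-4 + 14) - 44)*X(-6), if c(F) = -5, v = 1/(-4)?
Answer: -457/12 ≈ -38.083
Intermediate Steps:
v = -1/4 ≈ -0.25000
R(Z, m) = -5
Y(S) = 13 + 3*S (Y(S) = -5 + 3*(6 + S) = -5 + (18 + 3*S) = 13 + 3*S)
X(k) = -5/k
((-24 + Y(-2))/(-4 + 14) - 44)*X(-6) = ((-24 + (13 + 3*(-2)))/(-4 + 14) - 44)*(-5/(-6)) = ((-24 + (13 - 6))/10 - 44)*(-5*(-1/6)) = ((-24 + 7)*(1/10) - 44)*(5/6) = (-17*1/10 - 44)*(5/6) = (-17/10 - 44)*(5/6) = -457/10*5/6 = -457/12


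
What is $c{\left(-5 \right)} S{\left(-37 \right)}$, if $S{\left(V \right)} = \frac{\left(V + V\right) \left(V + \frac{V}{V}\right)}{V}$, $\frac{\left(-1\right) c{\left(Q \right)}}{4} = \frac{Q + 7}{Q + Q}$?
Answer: $- \frac{288}{5} \approx -57.6$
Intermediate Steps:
$c{\left(Q \right)} = - \frac{2 \left(7 + Q\right)}{Q}$ ($c{\left(Q \right)} = - 4 \frac{Q + 7}{Q + Q} = - 4 \frac{7 + Q}{2 Q} = - \frac{2 \left(7 + Q\right)}{Q}$)
$S{\left(V \right)} = 2 + 2 V$ ($S{\left(V \right)} = \frac{2 V \left(V + 1\right)}{V} = \frac{2 V \left(1 + V\right)}{V} = 2 + 2 V$)
$c{\left(-5 \right)} S{\left(-37 \right)} = \left(-2 - \frac{14}{-5}\right) \left(2 + 2 \left(-37\right)\right) = \left(-2 - - \frac{14}{5}\right) \left(2 - 74\right) = \left(-2 + \frac{14}{5}\right) \left(-72\right) = \frac{4}{5} \left(-72\right) = - \frac{288}{5}$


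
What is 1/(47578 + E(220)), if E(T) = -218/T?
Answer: 110/5233471 ≈ 2.1019e-5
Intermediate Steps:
1/(47578 + E(220)) = 1/(47578 - 218/220) = 1/(47578 - 218*1/220) = 1/(47578 - 109/110) = 1/(5233471/110) = 110/5233471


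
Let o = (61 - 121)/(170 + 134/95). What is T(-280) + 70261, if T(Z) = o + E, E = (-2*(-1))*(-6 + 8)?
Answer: 95349130/1357 ≈ 70265.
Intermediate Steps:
E = 4 (E = 2*2 = 4)
o = -475/1357 (o = -60/(170 + 134*(1/95)) = -60/(170 + 134/95) = -60/16284/95 = -60*95/16284 = -475/1357 ≈ -0.35004)
T(Z) = 4953/1357 (T(Z) = -475/1357 + 4 = 4953/1357)
T(-280) + 70261 = 4953/1357 + 70261 = 95349130/1357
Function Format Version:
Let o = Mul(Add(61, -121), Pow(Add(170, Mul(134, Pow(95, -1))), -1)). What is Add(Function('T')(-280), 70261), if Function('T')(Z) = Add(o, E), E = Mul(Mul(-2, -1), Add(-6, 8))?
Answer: Rational(95349130, 1357) ≈ 70265.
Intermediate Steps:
E = 4 (E = Mul(2, 2) = 4)
o = Rational(-475, 1357) (o = Mul(-60, Pow(Add(170, Mul(134, Rational(1, 95))), -1)) = Mul(-60, Pow(Add(170, Rational(134, 95)), -1)) = Mul(-60, Pow(Rational(16284, 95), -1)) = Mul(-60, Rational(95, 16284)) = Rational(-475, 1357) ≈ -0.35004)
Function('T')(Z) = Rational(4953, 1357) (Function('T')(Z) = Add(Rational(-475, 1357), 4) = Rational(4953, 1357))
Add(Function('T')(-280), 70261) = Add(Rational(4953, 1357), 70261) = Rational(95349130, 1357)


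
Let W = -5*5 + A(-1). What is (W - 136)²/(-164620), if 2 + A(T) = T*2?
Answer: -5445/32924 ≈ -0.16538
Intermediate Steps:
A(T) = -2 + 2*T (A(T) = -2 + T*2 = -2 + 2*T)
W = -29 (W = -5*5 + (-2 + 2*(-1)) = -25 + (-2 - 2) = -25 - 4 = -29)
(W - 136)²/(-164620) = (-29 - 136)²/(-164620) = (-165)²*(-1/164620) = 27225*(-1/164620) = -5445/32924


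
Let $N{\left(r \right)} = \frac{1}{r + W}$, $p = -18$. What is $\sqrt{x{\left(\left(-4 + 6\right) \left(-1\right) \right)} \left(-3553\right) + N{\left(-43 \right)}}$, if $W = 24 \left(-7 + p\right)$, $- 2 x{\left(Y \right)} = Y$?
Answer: $\frac{2 i \sqrt{367246235}}{643} \approx 59.607 i$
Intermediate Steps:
$x{\left(Y \right)} = - \frac{Y}{2}$
$W = -600$ ($W = 24 \left(-7 - 18\right) = 24 \left(-25\right) = -600$)
$N{\left(r \right)} = \frac{1}{-600 + r}$ ($N{\left(r \right)} = \frac{1}{r - 600} = \frac{1}{-600 + r}$)
$\sqrt{x{\left(\left(-4 + 6\right) \left(-1\right) \right)} \left(-3553\right) + N{\left(-43 \right)}} = \sqrt{- \frac{\left(-4 + 6\right) \left(-1\right)}{2} \left(-3553\right) + \frac{1}{-600 - 43}} = \sqrt{- \frac{2 \left(-1\right)}{2} \left(-3553\right) + \frac{1}{-643}} = \sqrt{\left(- \frac{1}{2}\right) \left(-2\right) \left(-3553\right) - \frac{1}{643}} = \sqrt{1 \left(-3553\right) - \frac{1}{643}} = \sqrt{-3553 - \frac{1}{643}} = \sqrt{- \frac{2284580}{643}} = \frac{2 i \sqrt{367246235}}{643}$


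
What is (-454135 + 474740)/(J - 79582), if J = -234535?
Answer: -20605/314117 ≈ -0.065597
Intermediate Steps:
(-454135 + 474740)/(J - 79582) = (-454135 + 474740)/(-234535 - 79582) = 20605/(-314117) = 20605*(-1/314117) = -20605/314117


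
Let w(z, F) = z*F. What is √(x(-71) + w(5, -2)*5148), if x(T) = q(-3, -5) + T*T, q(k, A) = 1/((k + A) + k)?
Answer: I*√5619130/11 ≈ 215.5*I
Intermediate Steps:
q(k, A) = 1/(A + 2*k) (q(k, A) = 1/((A + k) + k) = 1/(A + 2*k))
w(z, F) = F*z
x(T) = -1/11 + T² (x(T) = 1/(-5 + 2*(-3)) + T*T = 1/(-5 - 6) + T² = 1/(-11) + T² = -1/11 + T²)
√(x(-71) + w(5, -2)*5148) = √((-1/11 + (-71)²) - 2*5*5148) = √((-1/11 + 5041) - 10*5148) = √(55450/11 - 51480) = √(-510830/11) = I*√5619130/11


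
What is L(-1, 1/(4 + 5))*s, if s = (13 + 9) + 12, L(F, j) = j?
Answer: 34/9 ≈ 3.7778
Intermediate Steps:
s = 34 (s = 22 + 12 = 34)
L(-1, 1/(4 + 5))*s = 34/(4 + 5) = 34/9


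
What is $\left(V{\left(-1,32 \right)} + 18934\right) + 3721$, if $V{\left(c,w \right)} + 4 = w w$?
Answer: $23675$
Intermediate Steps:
$V{\left(c,w \right)} = -4 + w^{2}$ ($V{\left(c,w \right)} = -4 + w w = -4 + w^{2}$)
$\left(V{\left(-1,32 \right)} + 18934\right) + 3721 = \left(\left(-4 + 32^{2}\right) + 18934\right) + 3721 = \left(\left(-4 + 1024\right) + 18934\right) + 3721 = \left(1020 + 18934\right) + 3721 = 19954 + 3721 = 23675$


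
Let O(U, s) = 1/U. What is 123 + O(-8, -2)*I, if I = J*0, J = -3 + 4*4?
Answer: 123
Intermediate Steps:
J = 13 (J = -3 + 16 = 13)
I = 0 (I = 13*0 = 0)
123 + O(-8, -2)*I = 123 + 0/(-8) = 123 - 1/8*0 = 123 + 0 = 123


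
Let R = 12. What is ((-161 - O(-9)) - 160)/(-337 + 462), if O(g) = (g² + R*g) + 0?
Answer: -294/125 ≈ -2.3520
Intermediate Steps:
O(g) = g² + 12*g (O(g) = (g² + 12*g) + 0 = g² + 12*g)
((-161 - O(-9)) - 160)/(-337 + 462) = ((-161 - (-9)*(12 - 9)) - 160)/(-337 + 462) = ((-161 - (-9)*3) - 160)/125 = ((-161 - 1*(-27)) - 160)*(1/125) = ((-161 + 27) - 160)*(1/125) = (-134 - 160)*(1/125) = -294*1/125 = -294/125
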